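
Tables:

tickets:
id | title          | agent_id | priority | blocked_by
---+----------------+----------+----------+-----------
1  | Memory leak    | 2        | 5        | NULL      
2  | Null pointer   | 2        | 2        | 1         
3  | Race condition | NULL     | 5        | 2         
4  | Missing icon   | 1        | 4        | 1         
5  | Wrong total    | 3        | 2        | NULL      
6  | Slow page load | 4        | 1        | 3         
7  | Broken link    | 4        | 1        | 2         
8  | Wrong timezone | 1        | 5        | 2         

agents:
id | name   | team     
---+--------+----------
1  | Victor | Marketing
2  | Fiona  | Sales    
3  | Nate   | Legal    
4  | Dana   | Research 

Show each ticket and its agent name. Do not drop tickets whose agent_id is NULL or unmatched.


LEFT JOIN keeps every row from tickets (the left table); where agent_id has no match in agents, the agent columns become NULL. Walk through each ticket:
  - ticket 1 (Memory leak): agent_id=2 -> matches Fiona
  - ticket 2 (Null pointer): agent_id=2 -> matches Fiona
  - ticket 3 (Race condition): agent_id=NULL, no match -> kept with NULL
  - ticket 4 (Missing icon): agent_id=1 -> matches Victor
  - ticket 5 (Wrong total): agent_id=3 -> matches Nate
  - ticket 6 (Slow page load): agent_id=4 -> matches Dana
  - ticket 7 (Broken link): agent_id=4 -> matches Dana
  - ticket 8 (Wrong timezone): agent_id=1 -> matches Victor
All 8 rows appear; 1 has NULL agent.

SQL:
SELECT a.title, b.name AS agent
FROM tickets a
LEFT JOIN agents b ON a.agent_id = b.id

Result:
title          | agent 
---------------+-------
Memory leak    | Fiona 
Null pointer   | Fiona 
Race condition | NULL  
Missing icon   | Victor
Wrong total    | Nate  
Slow page load | Dana  
Broken link    | Dana  
Wrong timezone | Victor


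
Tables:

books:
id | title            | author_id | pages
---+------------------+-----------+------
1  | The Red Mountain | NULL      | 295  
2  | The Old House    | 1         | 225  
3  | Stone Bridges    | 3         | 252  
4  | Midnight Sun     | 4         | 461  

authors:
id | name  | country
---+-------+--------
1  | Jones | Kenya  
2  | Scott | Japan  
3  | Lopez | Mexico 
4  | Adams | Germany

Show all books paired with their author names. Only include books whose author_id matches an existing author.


INNER JOIN keeps only books rows whose author_id matches an id in authors. Walk through each book:
  - book 1 (The Red Mountain): author_id=NULL, no match -> dropped
  - book 2 (The Old House): author_id=1 -> matches Jones
  - book 3 (Stone Bridges): author_id=3 -> matches Lopez
  - book 4 (Midnight Sun): author_id=4 -> matches Adams
So 1 of 4 rows is dropped.

SQL:
SELECT a.title, b.name AS author
FROM books a
INNER JOIN authors b ON a.author_id = b.id

Result:
title         | author
--------------+-------
The Old House | Jones 
Stone Bridges | Lopez 
Midnight Sun  | Adams 


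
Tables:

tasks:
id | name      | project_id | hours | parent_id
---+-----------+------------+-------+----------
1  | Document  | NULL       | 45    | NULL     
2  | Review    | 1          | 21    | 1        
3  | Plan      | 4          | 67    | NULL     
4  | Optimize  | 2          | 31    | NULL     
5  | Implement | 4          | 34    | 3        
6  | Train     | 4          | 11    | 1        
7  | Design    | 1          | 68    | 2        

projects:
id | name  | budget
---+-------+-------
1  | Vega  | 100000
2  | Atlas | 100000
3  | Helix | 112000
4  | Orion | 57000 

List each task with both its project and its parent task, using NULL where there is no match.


Two LEFT JOINs from the same base table tasks: one to projects via project_id, one to tasks itself via parent_id. Both are LEFT so every task is preserved.
Match against projects:
  - task 1 (Document): project_id=NULL, no match -> kept with NULL
  - task 2 (Review): project_id=1 -> matches Vega
  - task 3 (Plan): project_id=4 -> matches Orion
  - task 4 (Optimize): project_id=2 -> matches Atlas
  - task 5 (Implement): project_id=4 -> matches Orion
  - task 6 (Train): project_id=4 -> matches Orion
  - task 7 (Design): project_id=1 -> matches Vega
Match against tasks (self):
  - task 1 (Document): parent_id=NULL -> NULL
  - task 2 (Review): parent_id=1 -> Document
  - task 3 (Plan): parent_id=NULL -> NULL
  - task 4 (Optimize): parent_id=NULL -> NULL
  - task 5 (Implement): parent_id=3 -> Plan
  - task 6 (Train): parent_id=1 -> Document
  - task 7 (Design): parent_id=2 -> Review

SQL:
SELECT a.name, b.name AS project, c.name AS parent
FROM tasks a
LEFT JOIN projects b ON a.project_id = b.id
LEFT JOIN tasks c ON a.parent_id = c.id

Result:
name      | project | parent  
----------+---------+---------
Document  | NULL    | NULL    
Review    | Vega    | Document
Plan      | Orion   | NULL    
Optimize  | Atlas   | NULL    
Implement | Orion   | Plan    
Train     | Orion   | Document
Design    | Vega    | Review  


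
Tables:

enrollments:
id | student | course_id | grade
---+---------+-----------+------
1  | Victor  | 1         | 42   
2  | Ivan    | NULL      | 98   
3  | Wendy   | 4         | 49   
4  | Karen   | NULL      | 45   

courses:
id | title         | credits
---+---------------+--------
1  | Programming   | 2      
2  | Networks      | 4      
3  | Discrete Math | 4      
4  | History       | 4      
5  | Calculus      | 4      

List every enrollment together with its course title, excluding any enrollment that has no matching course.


INNER JOIN keeps only enrollments rows whose course_id matches an id in courses. Walk through each enrollment:
  - enrollment 1 (Victor): course_id=1 -> matches Programming
  - enrollment 2 (Ivan): course_id=NULL, no match -> dropped
  - enrollment 3 (Wendy): course_id=4 -> matches History
  - enrollment 4 (Karen): course_id=NULL, no match -> dropped
So 2 of 4 rows are dropped.

SQL:
SELECT a.student, b.title AS course
FROM enrollments a
INNER JOIN courses b ON a.course_id = b.id

Result:
student | course     
--------+------------
Victor  | Programming
Wendy   | History    


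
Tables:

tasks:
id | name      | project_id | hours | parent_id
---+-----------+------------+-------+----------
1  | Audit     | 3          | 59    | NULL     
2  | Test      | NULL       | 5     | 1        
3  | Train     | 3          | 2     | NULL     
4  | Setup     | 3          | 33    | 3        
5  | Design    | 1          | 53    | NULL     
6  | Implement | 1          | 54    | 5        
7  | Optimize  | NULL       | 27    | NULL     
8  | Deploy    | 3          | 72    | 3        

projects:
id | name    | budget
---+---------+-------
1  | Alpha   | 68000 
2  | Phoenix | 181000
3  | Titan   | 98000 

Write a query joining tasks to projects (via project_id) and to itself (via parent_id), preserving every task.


Two LEFT JOINs from the same base table tasks: one to projects via project_id, one to tasks itself via parent_id. Both are LEFT so every task is preserved.
Match against projects:
  - task 1 (Audit): project_id=3 -> matches Titan
  - task 2 (Test): project_id=NULL, no match -> kept with NULL
  - task 3 (Train): project_id=3 -> matches Titan
  - task 4 (Setup): project_id=3 -> matches Titan
  - task 5 (Design): project_id=1 -> matches Alpha
  - task 6 (Implement): project_id=1 -> matches Alpha
  - task 7 (Optimize): project_id=NULL, no match -> kept with NULL
  - task 8 (Deploy): project_id=3 -> matches Titan
Match against tasks (self):
  - task 1 (Audit): parent_id=NULL -> NULL
  - task 2 (Test): parent_id=1 -> Audit
  - task 3 (Train): parent_id=NULL -> NULL
  - task 4 (Setup): parent_id=3 -> Train
  - task 5 (Design): parent_id=NULL -> NULL
  - task 6 (Implement): parent_id=5 -> Design
  - task 7 (Optimize): parent_id=NULL -> NULL
  - task 8 (Deploy): parent_id=3 -> Train

SQL:
SELECT a.name, b.name AS project, c.name AS parent
FROM tasks a
LEFT JOIN projects b ON a.project_id = b.id
LEFT JOIN tasks c ON a.parent_id = c.id

Result:
name      | project | parent
----------+---------+-------
Audit     | Titan   | NULL  
Test      | NULL    | Audit 
Train     | Titan   | NULL  
Setup     | Titan   | Train 
Design    | Alpha   | NULL  
Implement | Alpha   | Design
Optimize  | NULL    | NULL  
Deploy    | Titan   | Train 


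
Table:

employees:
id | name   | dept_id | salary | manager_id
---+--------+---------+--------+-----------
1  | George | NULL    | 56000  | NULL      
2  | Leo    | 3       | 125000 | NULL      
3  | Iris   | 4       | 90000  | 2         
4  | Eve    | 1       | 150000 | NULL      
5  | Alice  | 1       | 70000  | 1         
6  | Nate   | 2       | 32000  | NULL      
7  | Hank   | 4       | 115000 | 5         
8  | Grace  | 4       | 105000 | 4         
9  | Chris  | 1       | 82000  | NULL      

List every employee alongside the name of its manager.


This is a self-join: employees is joined to a second copy of itself, matching each row's manager_id to another row's id. Use LEFT JOIN so rows with manager_id=NULL are kept.
  - employee 1 (George): manager_id=NULL -> NULL
  - employee 2 (Leo): manager_id=NULL -> NULL
  - employee 3 (Iris): manager_id=2 -> Leo
  - employee 4 (Eve): manager_id=NULL -> NULL
  - employee 5 (Alice): manager_id=1 -> George
  - employee 6 (Nate): manager_id=NULL -> NULL
  - employee 7 (Hank): manager_id=5 -> Alice
  - employee 8 (Grace): manager_id=4 -> Eve
  - employee 9 (Chris): manager_id=NULL -> NULL

SQL:
SELECT a.name AS item, b.name AS manager
FROM employees a
LEFT JOIN employees b ON a.manager_id = b.id

Result:
item   | manager
-------+--------
George | NULL   
Leo    | NULL   
Iris   | Leo    
Eve    | NULL   
Alice  | George 
Nate   | NULL   
Hank   | Alice  
Grace  | Eve    
Chris  | NULL   


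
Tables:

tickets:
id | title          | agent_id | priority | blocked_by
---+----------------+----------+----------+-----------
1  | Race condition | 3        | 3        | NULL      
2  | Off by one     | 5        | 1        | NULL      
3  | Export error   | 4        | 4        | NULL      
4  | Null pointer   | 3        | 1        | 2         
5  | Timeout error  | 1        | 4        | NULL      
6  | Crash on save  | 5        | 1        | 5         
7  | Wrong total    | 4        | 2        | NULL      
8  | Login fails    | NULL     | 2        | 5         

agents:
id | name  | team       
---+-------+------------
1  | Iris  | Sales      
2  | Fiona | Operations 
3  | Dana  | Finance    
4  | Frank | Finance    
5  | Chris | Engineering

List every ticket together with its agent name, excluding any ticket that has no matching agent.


INNER JOIN keeps only tickets rows whose agent_id matches an id in agents. Walk through each ticket:
  - ticket 1 (Race condition): agent_id=3 -> matches Dana
  - ticket 2 (Off by one): agent_id=5 -> matches Chris
  - ticket 3 (Export error): agent_id=4 -> matches Frank
  - ticket 4 (Null pointer): agent_id=3 -> matches Dana
  - ticket 5 (Timeout error): agent_id=1 -> matches Iris
  - ticket 6 (Crash on save): agent_id=5 -> matches Chris
  - ticket 7 (Wrong total): agent_id=4 -> matches Frank
  - ticket 8 (Login fails): agent_id=NULL, no match -> dropped
So 1 of 8 rows is dropped.

SQL:
SELECT a.title, b.name AS agent
FROM tickets a
INNER JOIN agents b ON a.agent_id = b.id

Result:
title          | agent
---------------+------
Race condition | Dana 
Off by one     | Chris
Export error   | Frank
Null pointer   | Dana 
Timeout error  | Iris 
Crash on save  | Chris
Wrong total    | Frank


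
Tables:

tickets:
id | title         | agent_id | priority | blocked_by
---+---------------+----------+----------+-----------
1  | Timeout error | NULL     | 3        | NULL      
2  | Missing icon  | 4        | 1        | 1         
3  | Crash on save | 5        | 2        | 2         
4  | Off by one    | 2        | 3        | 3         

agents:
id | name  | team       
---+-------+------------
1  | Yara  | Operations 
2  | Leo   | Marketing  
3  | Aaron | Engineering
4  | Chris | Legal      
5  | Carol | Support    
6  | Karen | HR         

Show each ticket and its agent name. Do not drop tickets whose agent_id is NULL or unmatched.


LEFT JOIN keeps every row from tickets (the left table); where agent_id has no match in agents, the agent columns become NULL. Walk through each ticket:
  - ticket 1 (Timeout error): agent_id=NULL, no match -> kept with NULL
  - ticket 2 (Missing icon): agent_id=4 -> matches Chris
  - ticket 3 (Crash on save): agent_id=5 -> matches Carol
  - ticket 4 (Off by one): agent_id=2 -> matches Leo
All 4 rows appear; 1 has NULL agent.

SQL:
SELECT a.title, b.name AS agent
FROM tickets a
LEFT JOIN agents b ON a.agent_id = b.id

Result:
title         | agent
--------------+------
Timeout error | NULL 
Missing icon  | Chris
Crash on save | Carol
Off by one    | Leo  


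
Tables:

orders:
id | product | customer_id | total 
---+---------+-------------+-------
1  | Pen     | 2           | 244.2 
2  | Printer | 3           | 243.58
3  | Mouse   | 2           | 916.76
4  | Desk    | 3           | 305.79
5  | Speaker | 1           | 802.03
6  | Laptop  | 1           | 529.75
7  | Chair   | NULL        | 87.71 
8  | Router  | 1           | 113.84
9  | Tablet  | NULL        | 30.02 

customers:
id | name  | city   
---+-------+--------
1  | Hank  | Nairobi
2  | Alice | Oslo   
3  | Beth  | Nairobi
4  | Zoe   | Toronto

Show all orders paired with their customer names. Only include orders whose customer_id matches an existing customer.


INNER JOIN keeps only orders rows whose customer_id matches an id in customers. Walk through each order:
  - order 1 (Pen): customer_id=2 -> matches Alice
  - order 2 (Printer): customer_id=3 -> matches Beth
  - order 3 (Mouse): customer_id=2 -> matches Alice
  - order 4 (Desk): customer_id=3 -> matches Beth
  - order 5 (Speaker): customer_id=1 -> matches Hank
  - order 6 (Laptop): customer_id=1 -> matches Hank
  - order 7 (Chair): customer_id=NULL, no match -> dropped
  - order 8 (Router): customer_id=1 -> matches Hank
  - order 9 (Tablet): customer_id=NULL, no match -> dropped
So 2 of 9 rows are dropped.

SQL:
SELECT a.product, b.name AS customer
FROM orders a
INNER JOIN customers b ON a.customer_id = b.id

Result:
product | customer
--------+---------
Pen     | Alice   
Printer | Beth    
Mouse   | Alice   
Desk    | Beth    
Speaker | Hank    
Laptop  | Hank    
Router  | Hank    


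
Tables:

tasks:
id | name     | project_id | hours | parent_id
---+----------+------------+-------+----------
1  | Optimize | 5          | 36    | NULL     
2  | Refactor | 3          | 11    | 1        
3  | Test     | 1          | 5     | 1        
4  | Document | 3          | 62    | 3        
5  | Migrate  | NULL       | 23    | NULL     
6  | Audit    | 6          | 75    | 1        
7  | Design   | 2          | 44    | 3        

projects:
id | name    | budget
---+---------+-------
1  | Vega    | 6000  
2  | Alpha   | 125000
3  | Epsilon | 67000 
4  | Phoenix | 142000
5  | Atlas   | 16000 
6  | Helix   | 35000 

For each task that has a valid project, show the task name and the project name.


INNER JOIN keeps only tasks rows whose project_id matches an id in projects. Walk through each task:
  - task 1 (Optimize): project_id=5 -> matches Atlas
  - task 2 (Refactor): project_id=3 -> matches Epsilon
  - task 3 (Test): project_id=1 -> matches Vega
  - task 4 (Document): project_id=3 -> matches Epsilon
  - task 5 (Migrate): project_id=NULL, no match -> dropped
  - task 6 (Audit): project_id=6 -> matches Helix
  - task 7 (Design): project_id=2 -> matches Alpha
So 1 of 7 rows is dropped.

SQL:
SELECT a.name, b.name AS project
FROM tasks a
INNER JOIN projects b ON a.project_id = b.id

Result:
name     | project
---------+--------
Optimize | Atlas  
Refactor | Epsilon
Test     | Vega   
Document | Epsilon
Audit    | Helix  
Design   | Alpha  


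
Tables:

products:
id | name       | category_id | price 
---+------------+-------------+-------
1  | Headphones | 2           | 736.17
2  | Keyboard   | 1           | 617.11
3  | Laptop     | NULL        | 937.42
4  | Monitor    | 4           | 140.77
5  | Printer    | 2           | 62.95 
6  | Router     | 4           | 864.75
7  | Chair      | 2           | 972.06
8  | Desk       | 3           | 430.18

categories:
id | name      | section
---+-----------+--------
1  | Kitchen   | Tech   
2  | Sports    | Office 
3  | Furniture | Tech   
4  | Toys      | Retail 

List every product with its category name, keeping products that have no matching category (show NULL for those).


LEFT JOIN keeps every row from products (the left table); where category_id has no match in categories, the category columns become NULL. Walk through each product:
  - product 1 (Headphones): category_id=2 -> matches Sports
  - product 2 (Keyboard): category_id=1 -> matches Kitchen
  - product 3 (Laptop): category_id=NULL, no match -> kept with NULL
  - product 4 (Monitor): category_id=4 -> matches Toys
  - product 5 (Printer): category_id=2 -> matches Sports
  - product 6 (Router): category_id=4 -> matches Toys
  - product 7 (Chair): category_id=2 -> matches Sports
  - product 8 (Desk): category_id=3 -> matches Furniture
All 8 rows appear; 1 has NULL category.

SQL:
SELECT a.name, b.name AS category
FROM products a
LEFT JOIN categories b ON a.category_id = b.id

Result:
name       | category 
-----------+----------
Headphones | Sports   
Keyboard   | Kitchen  
Laptop     | NULL     
Monitor    | Toys     
Printer    | Sports   
Router     | Toys     
Chair      | Sports   
Desk       | Furniture


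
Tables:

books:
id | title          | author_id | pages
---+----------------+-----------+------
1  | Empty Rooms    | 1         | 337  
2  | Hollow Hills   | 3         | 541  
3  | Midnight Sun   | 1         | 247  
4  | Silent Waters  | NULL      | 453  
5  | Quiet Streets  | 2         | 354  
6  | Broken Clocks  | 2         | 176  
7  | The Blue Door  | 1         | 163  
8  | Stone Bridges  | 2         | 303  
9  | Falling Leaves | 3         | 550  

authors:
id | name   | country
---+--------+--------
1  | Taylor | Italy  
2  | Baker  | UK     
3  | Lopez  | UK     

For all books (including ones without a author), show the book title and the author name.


LEFT JOIN keeps every row from books (the left table); where author_id has no match in authors, the author columns become NULL. Walk through each book:
  - book 1 (Empty Rooms): author_id=1 -> matches Taylor
  - book 2 (Hollow Hills): author_id=3 -> matches Lopez
  - book 3 (Midnight Sun): author_id=1 -> matches Taylor
  - book 4 (Silent Waters): author_id=NULL, no match -> kept with NULL
  - book 5 (Quiet Streets): author_id=2 -> matches Baker
  - book 6 (Broken Clocks): author_id=2 -> matches Baker
  - book 7 (The Blue Door): author_id=1 -> matches Taylor
  - book 8 (Stone Bridges): author_id=2 -> matches Baker
  - book 9 (Falling Leaves): author_id=3 -> matches Lopez
All 9 rows appear; 1 has NULL author.

SQL:
SELECT a.title, b.name AS author
FROM books a
LEFT JOIN authors b ON a.author_id = b.id

Result:
title          | author
---------------+-------
Empty Rooms    | Taylor
Hollow Hills   | Lopez 
Midnight Sun   | Taylor
Silent Waters  | NULL  
Quiet Streets  | Baker 
Broken Clocks  | Baker 
The Blue Door  | Taylor
Stone Bridges  | Baker 
Falling Leaves | Lopez 


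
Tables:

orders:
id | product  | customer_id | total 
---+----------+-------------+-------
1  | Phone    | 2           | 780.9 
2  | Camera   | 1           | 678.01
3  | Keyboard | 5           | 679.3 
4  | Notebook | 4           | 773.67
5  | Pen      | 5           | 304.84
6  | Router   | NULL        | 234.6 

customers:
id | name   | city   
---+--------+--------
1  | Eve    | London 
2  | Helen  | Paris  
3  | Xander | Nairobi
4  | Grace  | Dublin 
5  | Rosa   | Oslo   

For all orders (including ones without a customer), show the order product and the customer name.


LEFT JOIN keeps every row from orders (the left table); where customer_id has no match in customers, the customer columns become NULL. Walk through each order:
  - order 1 (Phone): customer_id=2 -> matches Helen
  - order 2 (Camera): customer_id=1 -> matches Eve
  - order 3 (Keyboard): customer_id=5 -> matches Rosa
  - order 4 (Notebook): customer_id=4 -> matches Grace
  - order 5 (Pen): customer_id=5 -> matches Rosa
  - order 6 (Router): customer_id=NULL, no match -> kept with NULL
All 6 rows appear; 1 has NULL customer.

SQL:
SELECT a.product, b.name AS customer
FROM orders a
LEFT JOIN customers b ON a.customer_id = b.id

Result:
product  | customer
---------+---------
Phone    | Helen   
Camera   | Eve     
Keyboard | Rosa    
Notebook | Grace   
Pen      | Rosa    
Router   | NULL    


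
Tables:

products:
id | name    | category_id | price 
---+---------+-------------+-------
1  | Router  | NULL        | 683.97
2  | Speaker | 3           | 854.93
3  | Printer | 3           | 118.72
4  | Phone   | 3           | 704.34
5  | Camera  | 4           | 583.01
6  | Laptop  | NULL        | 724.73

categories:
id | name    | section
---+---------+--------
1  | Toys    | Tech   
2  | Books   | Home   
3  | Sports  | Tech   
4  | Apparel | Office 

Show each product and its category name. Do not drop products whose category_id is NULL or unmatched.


LEFT JOIN keeps every row from products (the left table); where category_id has no match in categories, the category columns become NULL. Walk through each product:
  - product 1 (Router): category_id=NULL, no match -> kept with NULL
  - product 2 (Speaker): category_id=3 -> matches Sports
  - product 3 (Printer): category_id=3 -> matches Sports
  - product 4 (Phone): category_id=3 -> matches Sports
  - product 5 (Camera): category_id=4 -> matches Apparel
  - product 6 (Laptop): category_id=NULL, no match -> kept with NULL
All 6 rows appear; 2 have NULL category.

SQL:
SELECT a.name, b.name AS category
FROM products a
LEFT JOIN categories b ON a.category_id = b.id

Result:
name    | category
--------+---------
Router  | NULL    
Speaker | Sports  
Printer | Sports  
Phone   | Sports  
Camera  | Apparel 
Laptop  | NULL    


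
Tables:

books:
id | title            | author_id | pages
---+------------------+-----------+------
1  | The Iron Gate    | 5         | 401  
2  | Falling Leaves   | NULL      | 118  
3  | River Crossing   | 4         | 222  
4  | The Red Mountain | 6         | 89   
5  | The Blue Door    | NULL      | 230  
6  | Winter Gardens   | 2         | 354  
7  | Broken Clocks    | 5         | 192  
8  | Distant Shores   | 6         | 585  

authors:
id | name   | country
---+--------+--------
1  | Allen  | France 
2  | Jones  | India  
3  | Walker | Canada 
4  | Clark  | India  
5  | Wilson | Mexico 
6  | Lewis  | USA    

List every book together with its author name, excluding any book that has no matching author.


INNER JOIN keeps only books rows whose author_id matches an id in authors. Walk through each book:
  - book 1 (The Iron Gate): author_id=5 -> matches Wilson
  - book 2 (Falling Leaves): author_id=NULL, no match -> dropped
  - book 3 (River Crossing): author_id=4 -> matches Clark
  - book 4 (The Red Mountain): author_id=6 -> matches Lewis
  - book 5 (The Blue Door): author_id=NULL, no match -> dropped
  - book 6 (Winter Gardens): author_id=2 -> matches Jones
  - book 7 (Broken Clocks): author_id=5 -> matches Wilson
  - book 8 (Distant Shores): author_id=6 -> matches Lewis
So 2 of 8 rows are dropped.

SQL:
SELECT a.title, b.name AS author
FROM books a
INNER JOIN authors b ON a.author_id = b.id

Result:
title            | author
-----------------+-------
The Iron Gate    | Wilson
River Crossing   | Clark 
The Red Mountain | Lewis 
Winter Gardens   | Jones 
Broken Clocks    | Wilson
Distant Shores   | Lewis 


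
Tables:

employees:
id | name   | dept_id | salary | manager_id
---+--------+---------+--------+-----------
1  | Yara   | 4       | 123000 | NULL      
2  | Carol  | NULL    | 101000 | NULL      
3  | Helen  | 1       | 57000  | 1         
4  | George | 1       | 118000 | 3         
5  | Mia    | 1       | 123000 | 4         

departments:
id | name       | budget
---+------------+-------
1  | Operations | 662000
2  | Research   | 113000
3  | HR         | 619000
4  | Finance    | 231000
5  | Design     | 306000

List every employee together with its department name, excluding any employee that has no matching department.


INNER JOIN keeps only employees rows whose dept_id matches an id in departments. Walk through each employee:
  - employee 1 (Yara): dept_id=4 -> matches Finance
  - employee 2 (Carol): dept_id=NULL, no match -> dropped
  - employee 3 (Helen): dept_id=1 -> matches Operations
  - employee 4 (George): dept_id=1 -> matches Operations
  - employee 5 (Mia): dept_id=1 -> matches Operations
So 1 of 5 rows is dropped.

SQL:
SELECT a.name, b.name AS department
FROM employees a
INNER JOIN departments b ON a.dept_id = b.id

Result:
name   | department
-------+-----------
Yara   | Finance   
Helen  | Operations
George | Operations
Mia    | Operations


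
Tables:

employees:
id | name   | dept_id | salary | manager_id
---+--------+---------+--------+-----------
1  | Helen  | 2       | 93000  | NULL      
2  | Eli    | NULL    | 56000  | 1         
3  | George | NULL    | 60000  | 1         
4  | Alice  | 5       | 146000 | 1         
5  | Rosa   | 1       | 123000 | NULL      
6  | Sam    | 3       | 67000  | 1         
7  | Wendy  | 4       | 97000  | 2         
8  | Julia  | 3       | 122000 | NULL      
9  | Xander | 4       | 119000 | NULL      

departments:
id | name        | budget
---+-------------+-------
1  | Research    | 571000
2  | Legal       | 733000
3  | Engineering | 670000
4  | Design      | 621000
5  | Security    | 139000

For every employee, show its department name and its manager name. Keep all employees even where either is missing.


Two LEFT JOINs from the same base table employees: one to departments via dept_id, one to employees itself via manager_id. Both are LEFT so every employee is preserved.
Match against departments:
  - employee 1 (Helen): dept_id=2 -> matches Legal
  - employee 2 (Eli): dept_id=NULL, no match -> kept with NULL
  - employee 3 (George): dept_id=NULL, no match -> kept with NULL
  - employee 4 (Alice): dept_id=5 -> matches Security
  - employee 5 (Rosa): dept_id=1 -> matches Research
  - employee 6 (Sam): dept_id=3 -> matches Engineering
  - employee 7 (Wendy): dept_id=4 -> matches Design
  - employee 8 (Julia): dept_id=3 -> matches Engineering
  - employee 9 (Xander): dept_id=4 -> matches Design
Match against employees (self):
  - employee 1 (Helen): manager_id=NULL -> NULL
  - employee 2 (Eli): manager_id=1 -> Helen
  - employee 3 (George): manager_id=1 -> Helen
  - employee 4 (Alice): manager_id=1 -> Helen
  - employee 5 (Rosa): manager_id=NULL -> NULL
  - employee 6 (Sam): manager_id=1 -> Helen
  - employee 7 (Wendy): manager_id=2 -> Eli
  - employee 8 (Julia): manager_id=NULL -> NULL
  - employee 9 (Xander): manager_id=NULL -> NULL

SQL:
SELECT a.name, b.name AS department, c.name AS manager
FROM employees a
LEFT JOIN departments b ON a.dept_id = b.id
LEFT JOIN employees c ON a.manager_id = c.id

Result:
name   | department  | manager
-------+-------------+--------
Helen  | Legal       | NULL   
Eli    | NULL        | Helen  
George | NULL        | Helen  
Alice  | Security    | Helen  
Rosa   | Research    | NULL   
Sam    | Engineering | Helen  
Wendy  | Design      | Eli    
Julia  | Engineering | NULL   
Xander | Design      | NULL   


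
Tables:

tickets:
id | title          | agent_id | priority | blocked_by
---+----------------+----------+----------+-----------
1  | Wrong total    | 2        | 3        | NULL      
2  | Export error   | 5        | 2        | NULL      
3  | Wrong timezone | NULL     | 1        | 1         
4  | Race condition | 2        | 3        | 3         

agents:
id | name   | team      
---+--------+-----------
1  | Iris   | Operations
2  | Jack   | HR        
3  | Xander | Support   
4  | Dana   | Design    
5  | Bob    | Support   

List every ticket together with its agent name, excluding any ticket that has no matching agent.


INNER JOIN keeps only tickets rows whose agent_id matches an id in agents. Walk through each ticket:
  - ticket 1 (Wrong total): agent_id=2 -> matches Jack
  - ticket 2 (Export error): agent_id=5 -> matches Bob
  - ticket 3 (Wrong timezone): agent_id=NULL, no match -> dropped
  - ticket 4 (Race condition): agent_id=2 -> matches Jack
So 1 of 4 rows is dropped.

SQL:
SELECT a.title, b.name AS agent
FROM tickets a
INNER JOIN agents b ON a.agent_id = b.id

Result:
title          | agent
---------------+------
Wrong total    | Jack 
Export error   | Bob  
Race condition | Jack 


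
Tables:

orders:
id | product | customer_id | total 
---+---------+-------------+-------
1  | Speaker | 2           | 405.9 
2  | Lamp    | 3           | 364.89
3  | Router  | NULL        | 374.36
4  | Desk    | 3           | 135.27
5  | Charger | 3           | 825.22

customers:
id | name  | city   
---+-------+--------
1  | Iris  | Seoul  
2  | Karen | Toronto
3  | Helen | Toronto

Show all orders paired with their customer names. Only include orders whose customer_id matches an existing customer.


INNER JOIN keeps only orders rows whose customer_id matches an id in customers. Walk through each order:
  - order 1 (Speaker): customer_id=2 -> matches Karen
  - order 2 (Lamp): customer_id=3 -> matches Helen
  - order 3 (Router): customer_id=NULL, no match -> dropped
  - order 4 (Desk): customer_id=3 -> matches Helen
  - order 5 (Charger): customer_id=3 -> matches Helen
So 1 of 5 rows is dropped.

SQL:
SELECT a.product, b.name AS customer
FROM orders a
INNER JOIN customers b ON a.customer_id = b.id

Result:
product | customer
--------+---------
Speaker | Karen   
Lamp    | Helen   
Desk    | Helen   
Charger | Helen   


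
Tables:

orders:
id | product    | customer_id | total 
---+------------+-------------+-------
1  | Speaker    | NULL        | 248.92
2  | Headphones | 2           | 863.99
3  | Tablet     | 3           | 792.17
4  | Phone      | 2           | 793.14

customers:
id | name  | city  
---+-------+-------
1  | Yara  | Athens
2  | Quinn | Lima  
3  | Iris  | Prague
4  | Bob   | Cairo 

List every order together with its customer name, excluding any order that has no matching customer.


INNER JOIN keeps only orders rows whose customer_id matches an id in customers. Walk through each order:
  - order 1 (Speaker): customer_id=NULL, no match -> dropped
  - order 2 (Headphones): customer_id=2 -> matches Quinn
  - order 3 (Tablet): customer_id=3 -> matches Iris
  - order 4 (Phone): customer_id=2 -> matches Quinn
So 1 of 4 rows is dropped.

SQL:
SELECT a.product, b.name AS customer
FROM orders a
INNER JOIN customers b ON a.customer_id = b.id

Result:
product    | customer
-----------+---------
Headphones | Quinn   
Tablet     | Iris    
Phone      | Quinn   


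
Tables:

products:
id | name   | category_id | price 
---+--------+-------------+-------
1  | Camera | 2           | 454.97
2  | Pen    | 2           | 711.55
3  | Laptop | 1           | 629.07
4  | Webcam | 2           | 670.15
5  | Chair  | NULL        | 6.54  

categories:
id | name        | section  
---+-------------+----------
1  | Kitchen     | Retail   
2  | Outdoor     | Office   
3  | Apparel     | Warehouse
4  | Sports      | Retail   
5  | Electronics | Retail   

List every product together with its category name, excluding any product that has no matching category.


INNER JOIN keeps only products rows whose category_id matches an id in categories. Walk through each product:
  - product 1 (Camera): category_id=2 -> matches Outdoor
  - product 2 (Pen): category_id=2 -> matches Outdoor
  - product 3 (Laptop): category_id=1 -> matches Kitchen
  - product 4 (Webcam): category_id=2 -> matches Outdoor
  - product 5 (Chair): category_id=NULL, no match -> dropped
So 1 of 5 rows is dropped.

SQL:
SELECT a.name, b.name AS category
FROM products a
INNER JOIN categories b ON a.category_id = b.id

Result:
name   | category
-------+---------
Camera | Outdoor 
Pen    | Outdoor 
Laptop | Kitchen 
Webcam | Outdoor 


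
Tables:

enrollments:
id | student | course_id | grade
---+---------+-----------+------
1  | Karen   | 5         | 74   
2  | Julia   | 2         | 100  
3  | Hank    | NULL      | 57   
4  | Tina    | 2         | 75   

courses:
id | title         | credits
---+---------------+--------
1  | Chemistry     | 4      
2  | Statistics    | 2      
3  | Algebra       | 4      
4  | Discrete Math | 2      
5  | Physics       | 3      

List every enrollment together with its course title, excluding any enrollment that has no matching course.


INNER JOIN keeps only enrollments rows whose course_id matches an id in courses. Walk through each enrollment:
  - enrollment 1 (Karen): course_id=5 -> matches Physics
  - enrollment 2 (Julia): course_id=2 -> matches Statistics
  - enrollment 3 (Hank): course_id=NULL, no match -> dropped
  - enrollment 4 (Tina): course_id=2 -> matches Statistics
So 1 of 4 rows is dropped.

SQL:
SELECT a.student, b.title AS course
FROM enrollments a
INNER JOIN courses b ON a.course_id = b.id

Result:
student | course    
--------+-----------
Karen   | Physics   
Julia   | Statistics
Tina    | Statistics


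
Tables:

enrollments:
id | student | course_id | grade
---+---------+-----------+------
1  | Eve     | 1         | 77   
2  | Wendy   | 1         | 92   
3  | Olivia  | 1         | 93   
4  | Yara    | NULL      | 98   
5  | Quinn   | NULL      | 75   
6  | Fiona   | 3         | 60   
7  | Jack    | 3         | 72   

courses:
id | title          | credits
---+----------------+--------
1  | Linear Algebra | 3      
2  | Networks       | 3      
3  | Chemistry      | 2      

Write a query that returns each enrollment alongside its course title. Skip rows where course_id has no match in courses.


INNER JOIN keeps only enrollments rows whose course_id matches an id in courses. Walk through each enrollment:
  - enrollment 1 (Eve): course_id=1 -> matches Linear Algebra
  - enrollment 2 (Wendy): course_id=1 -> matches Linear Algebra
  - enrollment 3 (Olivia): course_id=1 -> matches Linear Algebra
  - enrollment 4 (Yara): course_id=NULL, no match -> dropped
  - enrollment 5 (Quinn): course_id=NULL, no match -> dropped
  - enrollment 6 (Fiona): course_id=3 -> matches Chemistry
  - enrollment 7 (Jack): course_id=3 -> matches Chemistry
So 2 of 7 rows are dropped.

SQL:
SELECT a.student, b.title AS course
FROM enrollments a
INNER JOIN courses b ON a.course_id = b.id

Result:
student | course        
--------+---------------
Eve     | Linear Algebra
Wendy   | Linear Algebra
Olivia  | Linear Algebra
Fiona   | Chemistry     
Jack    | Chemistry     


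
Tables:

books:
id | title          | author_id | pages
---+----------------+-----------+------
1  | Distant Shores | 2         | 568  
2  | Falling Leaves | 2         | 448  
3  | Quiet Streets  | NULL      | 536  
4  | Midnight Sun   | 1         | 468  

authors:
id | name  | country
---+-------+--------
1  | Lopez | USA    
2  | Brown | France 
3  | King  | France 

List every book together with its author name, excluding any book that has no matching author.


INNER JOIN keeps only books rows whose author_id matches an id in authors. Walk through each book:
  - book 1 (Distant Shores): author_id=2 -> matches Brown
  - book 2 (Falling Leaves): author_id=2 -> matches Brown
  - book 3 (Quiet Streets): author_id=NULL, no match -> dropped
  - book 4 (Midnight Sun): author_id=1 -> matches Lopez
So 1 of 4 rows is dropped.

SQL:
SELECT a.title, b.name AS author
FROM books a
INNER JOIN authors b ON a.author_id = b.id

Result:
title          | author
---------------+-------
Distant Shores | Brown 
Falling Leaves | Brown 
Midnight Sun   | Lopez 


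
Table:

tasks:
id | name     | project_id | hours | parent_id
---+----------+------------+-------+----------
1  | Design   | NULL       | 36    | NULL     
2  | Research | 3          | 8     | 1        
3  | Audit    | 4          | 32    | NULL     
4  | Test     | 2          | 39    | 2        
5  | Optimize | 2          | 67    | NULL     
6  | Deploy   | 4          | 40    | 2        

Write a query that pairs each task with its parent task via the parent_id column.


This is a self-join: tasks is joined to a second copy of itself, matching each row's parent_id to another row's id. Use LEFT JOIN so rows with parent_id=NULL are kept.
  - task 1 (Design): parent_id=NULL -> NULL
  - task 2 (Research): parent_id=1 -> Design
  - task 3 (Audit): parent_id=NULL -> NULL
  - task 4 (Test): parent_id=2 -> Research
  - task 5 (Optimize): parent_id=NULL -> NULL
  - task 6 (Deploy): parent_id=2 -> Research

SQL:
SELECT a.name AS item, b.name AS parent
FROM tasks a
LEFT JOIN tasks b ON a.parent_id = b.id

Result:
item     | parent  
---------+---------
Design   | NULL    
Research | Design  
Audit    | NULL    
Test     | Research
Optimize | NULL    
Deploy   | Research


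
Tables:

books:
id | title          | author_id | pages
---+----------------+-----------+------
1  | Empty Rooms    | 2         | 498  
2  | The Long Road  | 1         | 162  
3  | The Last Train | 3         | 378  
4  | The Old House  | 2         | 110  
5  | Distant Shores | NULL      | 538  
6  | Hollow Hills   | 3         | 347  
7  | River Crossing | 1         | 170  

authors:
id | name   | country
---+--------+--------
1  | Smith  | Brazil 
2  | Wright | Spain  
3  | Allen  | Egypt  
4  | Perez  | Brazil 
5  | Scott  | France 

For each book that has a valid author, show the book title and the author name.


INNER JOIN keeps only books rows whose author_id matches an id in authors. Walk through each book:
  - book 1 (Empty Rooms): author_id=2 -> matches Wright
  - book 2 (The Long Road): author_id=1 -> matches Smith
  - book 3 (The Last Train): author_id=3 -> matches Allen
  - book 4 (The Old House): author_id=2 -> matches Wright
  - book 5 (Distant Shores): author_id=NULL, no match -> dropped
  - book 6 (Hollow Hills): author_id=3 -> matches Allen
  - book 7 (River Crossing): author_id=1 -> matches Smith
So 1 of 7 rows is dropped.

SQL:
SELECT a.title, b.name AS author
FROM books a
INNER JOIN authors b ON a.author_id = b.id

Result:
title          | author
---------------+-------
Empty Rooms    | Wright
The Long Road  | Smith 
The Last Train | Allen 
The Old House  | Wright
Hollow Hills   | Allen 
River Crossing | Smith 


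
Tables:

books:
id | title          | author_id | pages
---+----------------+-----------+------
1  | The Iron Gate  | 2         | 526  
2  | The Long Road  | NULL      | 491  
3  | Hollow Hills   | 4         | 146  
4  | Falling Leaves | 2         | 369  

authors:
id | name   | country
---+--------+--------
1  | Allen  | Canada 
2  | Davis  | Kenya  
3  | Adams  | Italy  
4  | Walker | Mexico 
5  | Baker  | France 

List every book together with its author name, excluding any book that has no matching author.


INNER JOIN keeps only books rows whose author_id matches an id in authors. Walk through each book:
  - book 1 (The Iron Gate): author_id=2 -> matches Davis
  - book 2 (The Long Road): author_id=NULL, no match -> dropped
  - book 3 (Hollow Hills): author_id=4 -> matches Walker
  - book 4 (Falling Leaves): author_id=2 -> matches Davis
So 1 of 4 rows is dropped.

SQL:
SELECT a.title, b.name AS author
FROM books a
INNER JOIN authors b ON a.author_id = b.id

Result:
title          | author
---------------+-------
The Iron Gate  | Davis 
Hollow Hills   | Walker
Falling Leaves | Davis 


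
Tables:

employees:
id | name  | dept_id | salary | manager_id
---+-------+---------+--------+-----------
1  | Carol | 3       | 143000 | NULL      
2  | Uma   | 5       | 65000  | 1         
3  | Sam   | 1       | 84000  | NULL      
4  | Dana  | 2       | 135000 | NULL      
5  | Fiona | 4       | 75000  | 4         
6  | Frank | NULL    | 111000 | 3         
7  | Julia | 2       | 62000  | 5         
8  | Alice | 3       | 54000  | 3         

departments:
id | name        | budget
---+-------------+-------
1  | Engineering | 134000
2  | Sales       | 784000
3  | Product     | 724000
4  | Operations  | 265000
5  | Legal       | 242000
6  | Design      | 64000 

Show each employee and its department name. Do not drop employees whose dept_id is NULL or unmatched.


LEFT JOIN keeps every row from employees (the left table); where dept_id has no match in departments, the department columns become NULL. Walk through each employee:
  - employee 1 (Carol): dept_id=3 -> matches Product
  - employee 2 (Uma): dept_id=5 -> matches Legal
  - employee 3 (Sam): dept_id=1 -> matches Engineering
  - employee 4 (Dana): dept_id=2 -> matches Sales
  - employee 5 (Fiona): dept_id=4 -> matches Operations
  - employee 6 (Frank): dept_id=NULL, no match -> kept with NULL
  - employee 7 (Julia): dept_id=2 -> matches Sales
  - employee 8 (Alice): dept_id=3 -> matches Product
All 8 rows appear; 1 has NULL department.

SQL:
SELECT a.name, b.name AS department
FROM employees a
LEFT JOIN departments b ON a.dept_id = b.id

Result:
name  | department 
------+------------
Carol | Product    
Uma   | Legal      
Sam   | Engineering
Dana  | Sales      
Fiona | Operations 
Frank | NULL       
Julia | Sales      
Alice | Product    
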